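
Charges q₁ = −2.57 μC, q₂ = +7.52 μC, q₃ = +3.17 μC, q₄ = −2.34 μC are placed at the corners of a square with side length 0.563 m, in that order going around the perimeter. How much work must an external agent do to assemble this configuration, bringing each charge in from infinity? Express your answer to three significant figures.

The assembly work is the sum of pairwise potential energies, U = Σ_{i<j} kqᵢqⱼ/rᵢⱼ.
The four side pairs have separation 0.563 m and the two diagonal pairs 0.796 m.
Summing all 6 pair terms gives U = -0.241 J.

-0.241 J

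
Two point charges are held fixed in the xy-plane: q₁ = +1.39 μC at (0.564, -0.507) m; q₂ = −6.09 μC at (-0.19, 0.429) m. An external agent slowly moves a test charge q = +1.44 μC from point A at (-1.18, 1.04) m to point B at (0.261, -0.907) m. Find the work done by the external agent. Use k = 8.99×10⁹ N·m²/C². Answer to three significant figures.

For quasistatic motion the external work equals the change in potential energy: W_ext = qΔV = q(V_B − V_A).
At A: distances to the source charges are 2.33 m, 1.16 m; V_A = Σ kqᵢ/rᵢ = -4.17×10⁴ V.
At B: distances to the source charges are 0.502 m, 1.41 m; V_B = Σ kqᵢ/rᵢ = -1.39×10⁴ V.
ΔV = V_B − V_A = 2.78×10⁴ V.
W_ext = qΔV = (1.44×10⁻⁶ C)(2.78×10⁴ V) = 0.0400 J.

0.0400 J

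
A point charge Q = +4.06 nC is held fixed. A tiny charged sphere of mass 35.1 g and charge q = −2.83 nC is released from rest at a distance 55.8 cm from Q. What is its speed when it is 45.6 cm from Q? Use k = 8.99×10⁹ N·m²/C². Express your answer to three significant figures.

1.54×10⁻³ m/s

Only the electrostatic force acts, so mechanical energy is conserved: ½mv² = U₁ − U₂ = kQq(1/r₁ − 1/r₂).
U₁ − U₂ = (8.99×10⁹ N·m²/C²)(4.06×10⁻⁹ C)(-2.83×10⁻⁹ C)(1/0.558 − 1/0.456) = 4.14×10⁻⁸ J.
v = √(2·4.14×10⁻⁸/0.0351) = 1.54×10⁻³ m/s.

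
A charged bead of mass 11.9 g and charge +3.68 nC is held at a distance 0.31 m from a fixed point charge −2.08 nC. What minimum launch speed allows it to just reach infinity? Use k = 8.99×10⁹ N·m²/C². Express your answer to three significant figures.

6.11×10⁻³ m/s

To just escape, total mechanical energy must reach zero at infinity: ½mv²_min + U = 0, so ½mv²_min = −U = |kQq|/r.
|U| = |kQq|/r = (8.99×10⁹ N·m²/C²)(2.08×10⁻⁹)(3.68×10⁻⁹)/(0.310) = 2.22×10⁻⁷ J.
v_min = √(2|U|/m) = √(2·2.22×10⁻⁷/0.0119) = 6.11×10⁻³ m/s.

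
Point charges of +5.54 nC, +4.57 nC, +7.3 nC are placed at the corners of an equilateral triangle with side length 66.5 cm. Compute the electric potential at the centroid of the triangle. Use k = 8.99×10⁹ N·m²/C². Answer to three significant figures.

408 V

Electric potential is a scalar, so the contributions from each charge add algebraically: V = Σ kqᵢ/rᵢ.
The distance from each vertex to the centroid is a/√3 = 0.384 m.
V = k[(5.54×10⁻⁹)/(0.384) + (4.57×10⁻⁹)/(0.384) + (7.30×10⁻⁹)/(0.384)] = 408 V.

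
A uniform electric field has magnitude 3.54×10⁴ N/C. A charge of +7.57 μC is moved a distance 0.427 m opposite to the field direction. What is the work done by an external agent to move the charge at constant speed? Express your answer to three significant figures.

The potential change for a displacement 0.427 m opposite to the field direction is ΔV = +Ed = 1.51×10⁴ V.
W_ext = qΔV = 0.114 J.

0.114 J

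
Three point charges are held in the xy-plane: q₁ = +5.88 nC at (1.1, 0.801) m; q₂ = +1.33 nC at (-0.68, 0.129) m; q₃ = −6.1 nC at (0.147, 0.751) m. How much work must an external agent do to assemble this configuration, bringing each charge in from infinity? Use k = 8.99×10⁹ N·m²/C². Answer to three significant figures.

The work to assemble the configuration equals its total potential energy, U = Σ kqᵢqⱼ/rᵢⱼ over all pairs.
Pair separations: r₁₂ = 1.90 m, r₁₃ = 0.954 m, r₂₃ = 1.03 m.
U = (3.70×10⁻⁸) + (-3.38×10⁻⁷) + (-7.05×10⁻⁸) = -3.71×10⁻⁷ J.

-3.71×10⁻⁷ J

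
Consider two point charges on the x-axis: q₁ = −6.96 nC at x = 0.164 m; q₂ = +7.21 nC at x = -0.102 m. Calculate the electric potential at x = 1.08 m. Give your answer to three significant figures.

-13.5 V

Electric potential is a scalar, so the contributions from each charge add algebraically: V = Σ kqᵢ/rᵢ.
Distances from the field point to each charge: r₁ = 0.916 m, r₂ = 1.18 m.
V = k[(-6.96×10⁻⁹)/(0.916) + (7.21×10⁻⁹)/(1.18)] = -13.5 V.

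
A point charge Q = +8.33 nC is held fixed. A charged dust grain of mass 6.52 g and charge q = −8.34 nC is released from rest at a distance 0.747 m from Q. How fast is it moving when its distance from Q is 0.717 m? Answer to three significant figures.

3.28×10⁻³ m/s

Only the electrostatic force acts, so mechanical energy is conserved: ½mv² = U₁ − U₂ = kQq(1/r₁ − 1/r₂).
U₁ − U₂ = (8.99×10⁹ N·m²/C²)(8.33×10⁻⁹ C)(-8.34×10⁻⁹ C)(1/0.747 − 1/0.717) = 3.50×10⁻⁸ J.
v = √(2·3.50×10⁻⁸/6.52×10⁻³) = 3.28×10⁻³ m/s.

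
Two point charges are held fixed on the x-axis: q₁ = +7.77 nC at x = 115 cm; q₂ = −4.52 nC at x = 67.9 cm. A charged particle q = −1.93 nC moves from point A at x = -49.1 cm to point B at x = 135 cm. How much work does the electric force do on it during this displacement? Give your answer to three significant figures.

5.42×10⁻⁷ J

The work done by the electric force is W_field = −ΔU = −q(V_B − V_A) = q(V_A − V_B).
At A: distances to the source charges are 1.64 m, 1.17 m; V_A = Σ kqᵢ/rᵢ = 7.84 V.
At B: distances to the source charges are 0.200 m, 0.671 m; V_B = Σ kqᵢ/rᵢ = 289 V.
ΔV = V_B − V_A = 281 V.
W_field = −qΔV = −(-1.93×10⁻⁹ C)(281 V) = 5.42×10⁻⁷ J.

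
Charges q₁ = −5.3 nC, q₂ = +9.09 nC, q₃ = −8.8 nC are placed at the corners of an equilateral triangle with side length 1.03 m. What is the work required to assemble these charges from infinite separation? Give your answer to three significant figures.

-7.12×10⁻⁷ J

The assembly work is the sum of pairwise potential energies, U = Σ_{i<j} kqᵢqⱼ/rᵢⱼ.
All three pair separations equal the side length, 1.03 m.
U = (-4.20×10⁻⁷) + (4.07×10⁻⁷) + (-6.98×10⁻⁷) = -7.12×10⁻⁷ J.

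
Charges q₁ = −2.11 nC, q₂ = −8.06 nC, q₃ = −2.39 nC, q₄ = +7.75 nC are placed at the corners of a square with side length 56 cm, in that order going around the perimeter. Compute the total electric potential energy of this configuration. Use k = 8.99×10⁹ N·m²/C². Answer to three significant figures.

-6.29×10⁻⁷ J

The work to assemble the configuration equals its total potential energy, U = Σ kqᵢqⱼ/rᵢⱼ over all pairs.
The four side pairs have separation 0.560 m and the two diagonal pairs 0.792 m.
Summing all 6 pair terms gives U = -6.29×10⁻⁷ J.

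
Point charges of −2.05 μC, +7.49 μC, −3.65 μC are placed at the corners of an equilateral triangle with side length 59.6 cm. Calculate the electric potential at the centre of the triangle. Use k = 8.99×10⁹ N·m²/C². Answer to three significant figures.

Electric potential is a scalar, so the contributions from each charge add algebraically: V = Σ kqᵢ/rᵢ.
The distance from each vertex to the centroid is a/√3 = 0.344 m.
V = k[(-2.05×10⁻⁶)/(0.344) + (7.49×10⁻⁶)/(0.344) + (-3.65×10⁻⁶)/(0.344)] = 4.68×10⁴ V.

4.68×10⁴ V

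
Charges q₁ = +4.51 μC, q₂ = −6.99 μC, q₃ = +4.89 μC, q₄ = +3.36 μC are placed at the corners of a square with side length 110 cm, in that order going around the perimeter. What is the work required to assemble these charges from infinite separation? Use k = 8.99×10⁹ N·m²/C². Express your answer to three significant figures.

-0.287 J

The assembly work is the sum of pairwise potential energies, U = Σ_{i<j} kqᵢqⱼ/rᵢⱼ.
The four side pairs have separation 1.10 m and the two diagonal pairs 1.56 m.
Summing all 6 pair terms gives U = -0.287 J.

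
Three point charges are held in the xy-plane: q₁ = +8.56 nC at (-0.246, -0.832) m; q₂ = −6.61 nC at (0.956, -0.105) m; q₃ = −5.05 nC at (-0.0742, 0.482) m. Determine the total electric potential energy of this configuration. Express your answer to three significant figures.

-4.02×10⁻⁷ J

The assembly work is the sum of pairwise potential energies, U = Σ_{i<j} kqᵢqⱼ/rᵢⱼ.
Pair separations: r₁₂ = 1.40 m, r₁₃ = 1.33 m, r₂₃ = 1.19 m.
U = (-3.62×10⁻⁷) + (-2.93×10⁻⁷) + (2.53×10⁻⁷) = -4.02×10⁻⁷ J.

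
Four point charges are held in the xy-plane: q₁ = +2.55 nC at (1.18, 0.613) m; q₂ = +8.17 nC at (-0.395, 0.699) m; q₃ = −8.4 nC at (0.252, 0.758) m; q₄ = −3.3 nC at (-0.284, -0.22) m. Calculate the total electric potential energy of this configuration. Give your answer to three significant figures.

The work to assemble the configuration equals its total potential energy, U = Σ kqᵢqⱼ/rᵢⱼ over all pairs.
Pair separations: r₁₂ = 1.58 m, r₁₃ = 0.939 m, r₁₄ = 1.68 m, r₂₃ = 0.650 m, r₂₄ = 0.926 m, r₃₄ = 1.12 m.
Summing all 6 pair terms gives U = -1.12×10⁻⁶ J.

-1.12×10⁻⁶ J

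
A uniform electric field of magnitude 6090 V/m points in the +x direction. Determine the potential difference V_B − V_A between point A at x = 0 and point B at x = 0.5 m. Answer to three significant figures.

-3040 V

In a uniform field, potential decreases in the direction of E: V_B − V_A = −E·Δx.
V_B − V_A = −(6090 V/m)(0.500 m) = -3040 V.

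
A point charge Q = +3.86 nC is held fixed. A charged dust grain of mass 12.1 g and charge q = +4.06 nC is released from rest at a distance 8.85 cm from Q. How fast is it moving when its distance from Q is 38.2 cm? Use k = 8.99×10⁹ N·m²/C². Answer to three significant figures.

Only the electrostatic force acts, so mechanical energy is conserved: ½mv² = U₁ − U₂ = kQq(1/r₁ − 1/r₂).
U₁ − U₂ = (8.99×10⁹ N·m²/C²)(3.86×10⁻⁹ C)(4.06×10⁻⁹ C)(1/0.0885 − 1/0.382) = 1.22×10⁻⁶ J.
v = √(2·1.22×10⁻⁶/0.0121) = 0.0142 m/s.

0.0142 m/s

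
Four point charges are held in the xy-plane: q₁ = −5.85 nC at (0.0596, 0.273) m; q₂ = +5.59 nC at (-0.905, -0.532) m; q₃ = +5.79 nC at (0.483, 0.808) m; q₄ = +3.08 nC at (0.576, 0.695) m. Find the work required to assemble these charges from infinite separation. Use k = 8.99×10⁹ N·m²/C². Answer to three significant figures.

The work to assemble the configuration equals its total potential energy, U = Σ kqᵢqⱼ/rᵢⱼ over all pairs.
Pair separations: r₁₂ = 1.26 m, r₁₃ = 0.682 m, r₁₄ = 0.667 m, r₂₃ = 1.93 m, r₂₄ = 1.92 m, r₃₄ = 0.146 m.
Summing all 6 pair terms gives U = 4.04×10⁻⁷ J.

4.04×10⁻⁷ J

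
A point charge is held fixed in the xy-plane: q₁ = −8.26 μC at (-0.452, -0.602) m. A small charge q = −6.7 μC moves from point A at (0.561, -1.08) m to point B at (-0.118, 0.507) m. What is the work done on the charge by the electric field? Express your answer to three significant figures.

The work done by the electric force is W_field = −ΔU = −q(V_B − V_A) = q(V_A − V_B).
At A: distance to the source charge is 1.12 m; V_A = kq₁/r = -6.63×10⁴ V.
At B: distance to the source charge is 1.16 m; V_B = kq₁/r = -6.41×10⁴ V.
ΔV = V_B − V_A = 2180 V.
W_field = −qΔV = −(-6.70×10⁻⁶ C)(2180 V) = 0.0146 J.

0.0146 J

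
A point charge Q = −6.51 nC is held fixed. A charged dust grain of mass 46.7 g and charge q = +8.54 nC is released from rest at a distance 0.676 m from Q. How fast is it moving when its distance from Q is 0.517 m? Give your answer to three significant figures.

3.12×10⁻³ m/s

Only the electrostatic force acts, so mechanical energy is conserved: ½mv² = U₁ − U₂ = kQq(1/r₁ − 1/r₂).
U₁ − U₂ = (8.99×10⁹ N·m²/C²)(-6.51×10⁻⁹ C)(8.54×10⁻⁹ C)(1/0.676 − 1/0.517) = 2.27×10⁻⁷ J.
v = √(2·2.27×10⁻⁷/0.0467) = 3.12×10⁻³ m/s.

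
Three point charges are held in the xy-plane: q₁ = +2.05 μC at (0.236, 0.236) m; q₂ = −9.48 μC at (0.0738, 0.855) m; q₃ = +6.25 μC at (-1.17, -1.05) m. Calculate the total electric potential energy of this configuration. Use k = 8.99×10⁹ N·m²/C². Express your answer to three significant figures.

The work to assemble the configuration equals its total potential energy, U = Σ kqᵢqⱼ/rᵢⱼ over all pairs.
Pair separations: r₁₂ = 0.640 m, r₁₃ = 1.91 m, r₂₃ = 2.28 m.
U = (-0.273) + (0.0605) + (-0.234) = -0.447 J.

-0.447 J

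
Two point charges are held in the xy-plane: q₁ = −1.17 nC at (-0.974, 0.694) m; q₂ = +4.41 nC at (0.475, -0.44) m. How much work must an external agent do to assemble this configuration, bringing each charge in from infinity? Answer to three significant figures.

-2.52×10⁻⁸ J

The work to assemble the configuration equals its total potential energy, U = Σ kqᵢqⱼ/rᵢⱼ over all pairs.
Pair separations: r₁₂ = 1.84 m.
U = (-2.52×10⁻⁸) = -2.52×10⁻⁸ J.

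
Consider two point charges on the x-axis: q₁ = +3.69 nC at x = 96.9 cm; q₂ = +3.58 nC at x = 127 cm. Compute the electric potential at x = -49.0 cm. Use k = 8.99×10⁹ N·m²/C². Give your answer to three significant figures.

The total potential is the scalar sum of each charge's contribution, V = Σ kqᵢ/rᵢ.
Distances from the field point to each charge: r₁ = 1.46 m, r₂ = 1.76 m.
V = k[(3.69×10⁻⁹)/(1.46) + (3.58×10⁻⁹)/(1.76)] = 41.0 V.

41.0 V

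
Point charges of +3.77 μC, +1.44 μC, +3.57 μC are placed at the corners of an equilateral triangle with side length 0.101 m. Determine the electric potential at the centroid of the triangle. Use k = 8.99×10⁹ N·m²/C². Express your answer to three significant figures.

Electric potential is a scalar, so the contributions from each charge add algebraically: V = Σ kqᵢ/rᵢ.
The distance from each vertex to the centroid is a/√3 = 0.0583 m.
V = k[(3.77×10⁻⁶)/(0.0583) + (1.44×10⁻⁶)/(0.0583) + (3.57×10⁻⁶)/(0.0583)] = 1.35×10⁶ V.

1.35×10⁶ V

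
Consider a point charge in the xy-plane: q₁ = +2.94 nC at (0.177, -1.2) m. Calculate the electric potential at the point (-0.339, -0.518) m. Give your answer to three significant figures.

30.9 V

The total potential is the scalar sum of each charge's contribution, V = Σ kqᵢ/rᵢ.
Distances from the field point to each charge: r₁ = 0.855 m.
V = k[(2.94×10⁻⁹)/(0.855)] = 30.9 V.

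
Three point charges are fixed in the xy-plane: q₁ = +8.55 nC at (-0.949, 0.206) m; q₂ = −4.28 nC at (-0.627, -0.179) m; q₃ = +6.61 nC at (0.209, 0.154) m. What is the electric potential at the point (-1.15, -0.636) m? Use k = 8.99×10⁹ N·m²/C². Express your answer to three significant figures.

The total potential is the scalar sum of each charge's contribution, V = Σ kqᵢ/rᵢ.
Distances from the field point to each charge: r₁ = 0.866 m, r₂ = 0.695 m, r₃ = 1.57 m.
V = k[(8.55×10⁻⁹)/(0.866) + (-4.28×10⁻⁹)/(0.695) + (6.61×10⁻⁹)/(1.57)] = 71.2 V.

71.2 V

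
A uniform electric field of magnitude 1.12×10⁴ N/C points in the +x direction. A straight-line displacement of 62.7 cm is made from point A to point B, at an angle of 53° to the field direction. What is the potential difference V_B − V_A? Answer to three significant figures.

-4230 V

Only the component of displacement along E changes the potential: ΔV = −E·d·cosθ.
ΔV = −(1.12×10⁴ V/m)(0.627 m)cos53° = -4230 V.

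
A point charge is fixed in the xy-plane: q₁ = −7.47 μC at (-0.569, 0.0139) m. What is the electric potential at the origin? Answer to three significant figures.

-1.18×10⁵ V

The total potential is the scalar sum of each charge's contribution, V = Σ kqᵢ/rᵢ.
Distances from the field point to each charge: r₁ = 0.569 m.
V = k[(-7.47×10⁻⁶)/(0.569)] = -1.18×10⁵ V.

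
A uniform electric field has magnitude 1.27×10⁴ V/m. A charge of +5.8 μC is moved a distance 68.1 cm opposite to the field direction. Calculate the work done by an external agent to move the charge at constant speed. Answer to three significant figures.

0.0502 J

The potential change for a displacement 68.1 cm opposite to the field direction is ΔV = +Ed = 8650 V.
W_ext = qΔV = 0.0502 J.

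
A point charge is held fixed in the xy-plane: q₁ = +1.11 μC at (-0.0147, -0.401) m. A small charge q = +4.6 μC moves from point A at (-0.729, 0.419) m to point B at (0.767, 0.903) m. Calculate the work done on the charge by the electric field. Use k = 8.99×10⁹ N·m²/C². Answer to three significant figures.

0.0120 J

The work done by the electric force is W_field = −ΔU = −q(V_B − V_A) = q(V_A − V_B).
At A: distance to the source charge is 1.09 m; V_A = kq₁/r = 9180 V.
At B: distance to the source charge is 1.52 m; V_B = kq₁/r = 6560 V.
ΔV = V_B − V_A = -2610 V.
W_field = −qΔV = −(4.60×10⁻⁶ C)(-2610 V) = 0.0120 J.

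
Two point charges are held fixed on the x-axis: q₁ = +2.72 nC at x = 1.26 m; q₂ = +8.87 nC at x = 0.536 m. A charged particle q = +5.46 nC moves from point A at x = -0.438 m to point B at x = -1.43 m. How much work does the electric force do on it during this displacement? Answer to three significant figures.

2.55×10⁻⁷ J

The work done by the electric force is W_field = −ΔU = −q(V_B − V_A) = q(V_A − V_B).
At A: distances to the source charges are 1.70 m, 0.974 m; V_A = Σ kqᵢ/rᵢ = 96.3 V.
At B: distances to the source charges are 2.69 m, 1.97 m; V_B = Σ kqᵢ/rᵢ = 49.7 V.
ΔV = V_B − V_A = -46.6 V.
W_field = −qΔV = −(5.46×10⁻⁹ C)(-46.6 V) = 2.55×10⁻⁷ J.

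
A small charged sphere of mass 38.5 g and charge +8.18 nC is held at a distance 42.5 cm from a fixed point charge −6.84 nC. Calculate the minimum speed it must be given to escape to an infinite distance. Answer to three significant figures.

To just escape, total mechanical energy must reach zero at infinity: ½mv²_min + U = 0, so ½mv²_min = −U = |kQq|/r.
|U| = |kQq|/r = (8.99×10⁹ N·m²/C²)(6.84×10⁻⁹)(8.18×10⁻⁹)/(0.425) = 1.18×10⁻⁶ J.
v_min = √(2|U|/m) = √(2·1.18×10⁻⁶/0.0385) = 7.84×10⁻³ m/s.

7.84×10⁻³ m/s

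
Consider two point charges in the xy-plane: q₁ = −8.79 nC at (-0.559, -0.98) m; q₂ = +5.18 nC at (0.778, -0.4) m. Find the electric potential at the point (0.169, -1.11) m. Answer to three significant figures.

The total potential is the scalar sum of each charge's contribution, V = Σ kqᵢ/rᵢ.
Distances from the field point to each charge: r₁ = 0.740 m, r₂ = 0.935 m.
V = k[(-8.79×10⁻⁹)/(0.740) + (5.18×10⁻⁹)/(0.935)] = -57.1 V.

-57.1 V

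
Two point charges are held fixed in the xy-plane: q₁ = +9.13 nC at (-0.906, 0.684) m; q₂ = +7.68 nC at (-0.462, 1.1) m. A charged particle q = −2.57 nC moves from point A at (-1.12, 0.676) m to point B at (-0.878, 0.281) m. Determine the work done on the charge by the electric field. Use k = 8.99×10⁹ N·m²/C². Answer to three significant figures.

-4.96×10⁻⁷ J

The work done by the electric force is W_field = −ΔU = −q(V_B − V_A) = q(V_A − V_B).
At A: distances to the source charges are 0.214 m, 0.783 m; V_A = Σ kqᵢ/rᵢ = 471 V.
At B: distances to the source charges are 0.404 m, 0.919 m; V_B = Σ kqᵢ/rᵢ = 278 V.
ΔV = V_B − V_A = -193 V.
W_field = −qΔV = −(-2.57×10⁻⁹ C)(-193 V) = -4.96×10⁻⁷ J.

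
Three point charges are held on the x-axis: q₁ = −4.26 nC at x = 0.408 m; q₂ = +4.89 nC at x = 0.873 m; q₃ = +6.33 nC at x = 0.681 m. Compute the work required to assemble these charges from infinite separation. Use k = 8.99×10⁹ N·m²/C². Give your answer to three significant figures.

The work to assemble the configuration equals its total potential energy, U = Σ kqᵢqⱼ/rᵢⱼ over all pairs.
Pair separations: r₁₂ = 0.465 m, r₁₃ = 0.273 m, r₂₃ = 0.192 m.
U = (-4.03×10⁻⁷) + (-8.88×10⁻⁷) + (1.45×10⁻⁶) = 1.59×10⁻⁷ J.

1.59×10⁻⁷ J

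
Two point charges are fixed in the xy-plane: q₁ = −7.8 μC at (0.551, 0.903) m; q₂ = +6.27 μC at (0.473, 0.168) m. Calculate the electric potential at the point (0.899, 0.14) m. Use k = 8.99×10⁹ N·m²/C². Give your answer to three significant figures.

4.84×10⁴ V

Electric potential is a scalar, so the contributions from each charge add algebraically: V = Σ kqᵢ/rᵢ.
Distances from the field point to each charge: r₁ = 0.839 m, r₂ = 0.427 m.
V = k[(-7.80×10⁻⁶)/(0.839) + (6.27×10⁻⁶)/(0.427)] = 4.84×10⁴ V.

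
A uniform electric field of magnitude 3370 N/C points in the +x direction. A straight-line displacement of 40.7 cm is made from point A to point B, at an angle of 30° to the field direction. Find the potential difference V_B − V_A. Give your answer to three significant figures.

Only the component of displacement along E changes the potential: ΔV = −E·d·cosθ.
ΔV = −(3370 V/m)(0.407 m)cos30° = -1190 V.

-1190 V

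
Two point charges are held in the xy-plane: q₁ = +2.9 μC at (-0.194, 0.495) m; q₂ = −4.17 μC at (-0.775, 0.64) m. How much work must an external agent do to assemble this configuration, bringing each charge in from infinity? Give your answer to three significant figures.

-0.182 J

The assembly work is the sum of pairwise potential energies, U = Σ_{i<j} kqᵢqⱼ/rᵢⱼ.
Pair separations: r₁₂ = 0.599 m.
U = (-0.182) = -0.182 J.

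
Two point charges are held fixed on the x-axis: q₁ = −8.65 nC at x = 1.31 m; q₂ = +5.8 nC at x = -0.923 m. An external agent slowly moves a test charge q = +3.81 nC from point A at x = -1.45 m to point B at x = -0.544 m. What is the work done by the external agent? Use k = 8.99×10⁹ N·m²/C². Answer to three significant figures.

9.47×10⁻⁸ J

For quasistatic motion the external work equals the change in potential energy: W_ext = qΔV = q(V_B − V_A).
At A: distances to the source charges are 2.76 m, 0.527 m; V_A = Σ kqᵢ/rᵢ = 70.8 V.
At B: distances to the source charges are 1.85 m, 0.379 m; V_B = Σ kqᵢ/rᵢ = 95.6 V.
ΔV = V_B − V_A = 24.9 V.
W_ext = qΔV = (3.81×10⁻⁹ C)(24.9 V) = 9.47×10⁻⁸ J.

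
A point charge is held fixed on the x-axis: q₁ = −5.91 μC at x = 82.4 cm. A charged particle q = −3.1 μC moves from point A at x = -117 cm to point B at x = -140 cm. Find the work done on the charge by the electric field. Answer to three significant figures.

The work done by the electric force is W_field = −ΔU = −q(V_B − V_A) = q(V_A − V_B).
At A: distance to the source charge is 1.99 m; V_A = kq₁/r = -2.66×10⁴ V.
At B: distance to the source charge is 2.22 m; V_B = kq₁/r = -2.39×10⁴ V.
ΔV = V_B − V_A = 2760 V.
W_field = −qΔV = −(-3.10×10⁻⁶ C)(2760 V) = 8.54×10⁻³ J.

8.54×10⁻³ J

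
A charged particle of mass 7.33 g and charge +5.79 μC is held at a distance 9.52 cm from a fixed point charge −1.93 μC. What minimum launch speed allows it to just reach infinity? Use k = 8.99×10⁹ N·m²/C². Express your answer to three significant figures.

17.0 m/s

To just escape, total mechanical energy must reach zero at infinity: ½mv²_min + U = 0, so ½mv²_min = −U = |kQq|/r.
|U| = |kQq|/r = (8.99×10⁹ N·m²/C²)(1.93×10⁻⁶)(5.79×10⁻⁶)/(0.0952) = 1.06 J.
v_min = √(2|U|/m) = √(2·1.06/7.33×10⁻³) = 17.0 m/s.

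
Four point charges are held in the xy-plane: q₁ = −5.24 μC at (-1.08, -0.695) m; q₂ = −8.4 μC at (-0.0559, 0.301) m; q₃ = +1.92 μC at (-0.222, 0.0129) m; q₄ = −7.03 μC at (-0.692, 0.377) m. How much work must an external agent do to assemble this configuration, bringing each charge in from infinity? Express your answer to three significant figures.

The assembly work is the sum of pairwise potential energies, U = Σ_{i<j} kqᵢqⱼ/rᵢⱼ.
Pair separations: r₁₂ = 1.43 m, r₁₃ = 1.11 m, r₁₄ = 1.14 m, r₂₃ = 0.333 m, r₂₄ = 0.641 m, r₃₄ = 0.595 m.
Summing all 6 pair terms gives U = 0.675 J.

0.675 J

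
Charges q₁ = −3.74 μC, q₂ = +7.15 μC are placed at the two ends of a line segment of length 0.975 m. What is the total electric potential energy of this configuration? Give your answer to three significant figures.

-0.247 J

The assembly work is the sum of pairwise potential energies, U = Σ_{i<j} kqᵢqⱼ/rᵢⱼ.
The separation is r = 0.975 m.
U = (-0.247) = -0.247 J.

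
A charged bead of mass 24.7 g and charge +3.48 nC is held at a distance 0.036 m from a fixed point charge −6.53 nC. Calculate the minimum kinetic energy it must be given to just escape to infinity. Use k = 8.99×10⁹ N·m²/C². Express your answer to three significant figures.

5.67×10⁻⁶ J

To just escape, total mechanical energy must reach zero at infinity: ½mv²_min + U = 0, so ½mv²_min = −U = |kQq|/r.
|U| = |kQq|/r = (8.99×10⁹ N·m²/C²)(6.53×10⁻⁹)(3.48×10⁻⁹)/(0.0360) = 5.67×10⁻⁶ J.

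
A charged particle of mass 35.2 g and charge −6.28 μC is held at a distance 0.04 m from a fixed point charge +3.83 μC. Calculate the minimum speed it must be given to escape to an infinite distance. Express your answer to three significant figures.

17.5 m/s

To just escape, total mechanical energy must reach zero at infinity: ½mv²_min + U = 0, so ½mv²_min = −U = |kQq|/r.
|U| = |kQq|/r = (8.99×10⁹ N·m²/C²)(3.83×10⁻⁶)(6.28×10⁻⁶)/(0.0400) = 5.41 J.
v_min = √(2|U|/m) = √(2·5.41/0.0352) = 17.5 m/s.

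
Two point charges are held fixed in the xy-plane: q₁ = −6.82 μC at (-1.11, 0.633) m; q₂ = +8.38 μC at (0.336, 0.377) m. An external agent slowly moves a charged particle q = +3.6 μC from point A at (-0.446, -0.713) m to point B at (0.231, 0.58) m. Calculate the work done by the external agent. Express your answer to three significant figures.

0.967 J

For quasistatic motion the external work equals the change in potential energy: W_ext = qΔV = q(V_B − V_A).
At A: distances to the source charges are 1.50 m, 1.34 m; V_A = Σ kqᵢ/rᵢ = 1.53×10⁴ V.
At B: distances to the source charges are 1.34 m, 0.229 m; V_B = Σ kqᵢ/rᵢ = 2.84×10⁵ V.
ΔV = V_B − V_A = 2.69×10⁵ V.
W_ext = qΔV = (3.60×10⁻⁶ C)(2.69×10⁵ V) = 0.967 J.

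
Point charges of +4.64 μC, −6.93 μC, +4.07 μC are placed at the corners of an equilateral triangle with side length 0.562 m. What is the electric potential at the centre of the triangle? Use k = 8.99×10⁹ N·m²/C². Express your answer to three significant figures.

The total potential is the scalar sum of each charge's contribution, V = Σ kqᵢ/rᵢ.
The distance from each vertex to the centroid is a/√3 = 0.324 m.
V = k[(4.64×10⁻⁶)/(0.324) + (-6.93×10⁻⁶)/(0.324) + (4.07×10⁻⁶)/(0.324)] = 4.93×10⁴ V.

4.93×10⁴ V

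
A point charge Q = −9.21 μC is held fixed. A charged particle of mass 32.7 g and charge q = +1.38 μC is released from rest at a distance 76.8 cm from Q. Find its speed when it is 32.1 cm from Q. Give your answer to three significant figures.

3.56 m/s

Only the electrostatic force acts, so mechanical energy is conserved: ½mv² = U₁ − U₂ = kQq(1/r₁ − 1/r₂).
U₁ − U₂ = (8.99×10⁹ N·m²/C²)(-9.21×10⁻⁶ C)(1.38×10⁻⁶ C)(1/0.768 − 1/0.321) = 0.207 J.
v = √(2·0.207/0.0327) = 3.56 m/s.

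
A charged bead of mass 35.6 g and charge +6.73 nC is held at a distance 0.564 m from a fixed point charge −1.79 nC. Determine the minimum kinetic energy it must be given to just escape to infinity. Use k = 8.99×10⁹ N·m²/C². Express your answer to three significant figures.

To just escape, total mechanical energy must reach zero at infinity: ½mv²_min + U = 0, so ½mv²_min = −U = |kQq|/r.
|U| = |kQq|/r = (8.99×10⁹ N·m²/C²)(1.79×10⁻⁹)(6.73×10⁻⁹)/(0.564) = 1.92×10⁻⁷ J.

1.92×10⁻⁷ J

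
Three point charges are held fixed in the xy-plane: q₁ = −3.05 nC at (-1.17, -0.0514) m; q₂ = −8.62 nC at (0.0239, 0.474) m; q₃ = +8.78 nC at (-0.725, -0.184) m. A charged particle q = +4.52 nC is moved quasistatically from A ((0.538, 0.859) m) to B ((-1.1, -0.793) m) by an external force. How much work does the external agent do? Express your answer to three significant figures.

5.17×10⁻⁷ J

For quasistatic motion the external work equals the change in potential energy: W_ext = qΔV = q(V_B − V_A).
At A: distances to the source charges are 1.94 m, 0.642 m, 1.64 m; V_A = Σ kqᵢ/rᵢ = -86.6 V.
At B: distances to the source charges are 0.745 m, 1.69 m, 0.715 m; V_B = Σ kqᵢ/rᵢ = 27.8 V.
ΔV = V_B − V_A = 114 V.
W_ext = qΔV = (4.52×10⁻⁹ C)(114 V) = 5.17×10⁻⁷ J.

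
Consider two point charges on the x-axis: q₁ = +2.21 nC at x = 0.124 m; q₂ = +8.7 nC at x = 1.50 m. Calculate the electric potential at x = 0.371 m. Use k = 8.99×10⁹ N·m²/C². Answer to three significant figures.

Electric potential is a scalar, so the contributions from each charge add algebraically: V = Σ kqᵢ/rᵢ.
Distances from the field point to each charge: r₁ = 0.247 m, r₂ = 1.13 m.
V = k[(2.21×10⁻⁹)/(0.247) + (8.70×10⁻⁹)/(1.13)] = 150 V.

150 V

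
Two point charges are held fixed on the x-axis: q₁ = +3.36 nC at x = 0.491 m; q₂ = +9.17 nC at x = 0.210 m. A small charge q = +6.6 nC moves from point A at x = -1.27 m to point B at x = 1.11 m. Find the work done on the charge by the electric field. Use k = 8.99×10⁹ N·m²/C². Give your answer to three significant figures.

-4.46×10⁻⁷ J

The work done by the electric force is W_field = −ΔU = −q(V_B − V_A) = q(V_A − V_B).
At A: distances to the source charges are 1.76 m, 1.48 m; V_A = Σ kqᵢ/rᵢ = 72.9 V.
At B: distances to the source charges are 0.619 m, 0.900 m; V_B = Σ kqᵢ/rᵢ = 140 V.
ΔV = V_B − V_A = 67.5 V.
W_field = −qΔV = −(6.60×10⁻⁹ C)(67.5 V) = -4.46×10⁻⁷ J.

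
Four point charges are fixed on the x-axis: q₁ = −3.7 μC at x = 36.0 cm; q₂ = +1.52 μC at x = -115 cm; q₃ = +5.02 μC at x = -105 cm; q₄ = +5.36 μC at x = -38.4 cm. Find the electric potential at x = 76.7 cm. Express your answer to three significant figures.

-7900 V

The total potential is the scalar sum of each charge's contribution, V = Σ kqᵢ/rᵢ.
Distances from the field point to each charge: r₁ = 0.407 m, r₂ = 1.92 m, r₃ = 1.82 m, r₄ = 1.15 m.
V = k[(-3.70×10⁻⁶)/(0.407) + (1.52×10⁻⁶)/(1.92) + (5.02×10⁻⁶)/(1.82) + (5.36×10⁻⁶)/(1.15)] = -7900 V.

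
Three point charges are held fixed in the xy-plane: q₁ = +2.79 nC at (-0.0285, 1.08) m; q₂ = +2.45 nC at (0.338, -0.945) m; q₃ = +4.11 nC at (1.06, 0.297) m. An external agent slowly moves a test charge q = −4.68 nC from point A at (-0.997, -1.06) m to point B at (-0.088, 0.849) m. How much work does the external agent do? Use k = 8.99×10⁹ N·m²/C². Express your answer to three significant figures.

-4.87×10⁻⁷ J

For quasistatic motion the external work equals the change in potential energy: W_ext = qΔV = q(V_B − V_A).
At A: distances to the source charges are 2.35 m, 1.34 m, 2.46 m; V_A = Σ kqᵢ/rᵢ = 42.1 V.
At B: distances to the source charges are 0.239 m, 1.84 m, 1.27 m; V_B = Σ kqᵢ/rᵢ = 146 V.
ΔV = V_B − V_A = 104 V.
W_ext = qΔV = (-4.68×10⁻⁹ C)(104 V) = -4.87×10⁻⁷ J.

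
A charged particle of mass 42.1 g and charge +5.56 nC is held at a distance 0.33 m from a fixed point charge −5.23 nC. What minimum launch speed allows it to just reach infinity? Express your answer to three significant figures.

To just escape, total mechanical energy must reach zero at infinity: ½mv²_min + U = 0, so ½mv²_min = −U = |kQq|/r.
|U| = |kQq|/r = (8.99×10⁹ N·m²/C²)(5.23×10⁻⁹)(5.56×10⁻⁹)/(0.330) = 7.92×10⁻⁷ J.
v_min = √(2|U|/m) = √(2·7.92×10⁻⁷/0.0421) = 6.13×10⁻³ m/s.

6.13×10⁻³ m/s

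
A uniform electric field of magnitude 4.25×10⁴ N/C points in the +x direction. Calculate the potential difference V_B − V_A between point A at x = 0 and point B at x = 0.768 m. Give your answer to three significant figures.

In a uniform field, potential decreases in the direction of E: V_B − V_A = −E·Δx.
V_B − V_A = −(4.25×10⁴ V/m)(0.768 m) = -3.26×10⁴ V.

-3.26×10⁴ V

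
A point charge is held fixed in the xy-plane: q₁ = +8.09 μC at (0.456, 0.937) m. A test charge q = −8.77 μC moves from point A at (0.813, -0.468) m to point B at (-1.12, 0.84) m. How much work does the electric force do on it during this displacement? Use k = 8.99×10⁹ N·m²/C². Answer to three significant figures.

-0.0360 J

The work done by the electric force is W_field = −ΔU = −q(V_B − V_A) = q(V_A − V_B).
At A: distance to the source charge is 1.45 m; V_A = kq₁/r = 5.02×10⁴ V.
At B: distance to the source charge is 1.58 m; V_B = kq₁/r = 4.61×10⁴ V.
ΔV = V_B − V_A = -4110 V.
W_field = −qΔV = −(-8.77×10⁻⁶ C)(-4110 V) = -0.0360 J.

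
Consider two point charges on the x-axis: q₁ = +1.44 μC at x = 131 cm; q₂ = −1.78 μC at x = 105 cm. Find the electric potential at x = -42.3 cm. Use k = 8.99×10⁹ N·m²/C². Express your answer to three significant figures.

-3390 V

The total potential is the scalar sum of each charge's contribution, V = Σ kqᵢ/rᵢ.
Distances from the field point to each charge: r₁ = 1.73 m, r₂ = 1.47 m.
V = k[(1.44×10⁻⁶)/(1.73) + (-1.78×10⁻⁶)/(1.47)] = -3390 V.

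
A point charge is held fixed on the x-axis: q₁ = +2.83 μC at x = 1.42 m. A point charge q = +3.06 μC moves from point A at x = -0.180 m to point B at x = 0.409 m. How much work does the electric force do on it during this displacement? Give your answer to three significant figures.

-0.0283 J

The work done by the electric force is W_field = −ΔU = −q(V_B − V_A) = q(V_A − V_B).
At A: distance to the source charge is 1.60 m; V_A = kq₁/r = 1.59×10⁴ V.
At B: distance to the source charge is 1.01 m; V_B = kq₁/r = 2.52×10⁴ V.
ΔV = V_B − V_A = 9260 V.
W_field = −qΔV = −(3.06×10⁻⁶ C)(9260 V) = -0.0283 J.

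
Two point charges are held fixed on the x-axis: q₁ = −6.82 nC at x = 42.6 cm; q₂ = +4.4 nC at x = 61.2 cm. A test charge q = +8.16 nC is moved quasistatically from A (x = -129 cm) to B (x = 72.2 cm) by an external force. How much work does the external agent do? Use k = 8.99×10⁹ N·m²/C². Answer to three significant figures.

1.37×10⁻⁶ J

For quasistatic motion the external work equals the change in potential energy: W_ext = qΔV = q(V_B − V_A).
At A: distances to the source charges are 1.72 m, 1.90 m; V_A = Σ kqᵢ/rᵢ = -14.9 V.
At B: distances to the source charges are 0.296 m, 0.110 m; V_B = Σ kqᵢ/rᵢ = 152 V.
ΔV = V_B − V_A = 167 V.
W_ext = qΔV = (8.16×10⁻⁹ C)(167 V) = 1.37×10⁻⁶ J.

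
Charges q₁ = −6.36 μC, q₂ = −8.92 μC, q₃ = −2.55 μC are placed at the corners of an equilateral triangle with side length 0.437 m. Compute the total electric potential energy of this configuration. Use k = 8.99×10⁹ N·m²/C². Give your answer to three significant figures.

The work to assemble the configuration equals its total potential energy, U = Σ kqᵢqⱼ/rᵢⱼ over all pairs.
All three pair separations equal the side length, 0.437 m.
U = (1.17) + (0.334) + (0.468) = 1.97 J.

1.97 J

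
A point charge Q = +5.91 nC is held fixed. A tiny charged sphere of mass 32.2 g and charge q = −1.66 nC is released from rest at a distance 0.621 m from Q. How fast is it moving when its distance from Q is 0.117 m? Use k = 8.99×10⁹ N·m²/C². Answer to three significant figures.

6.16×10⁻³ m/s

Only the electrostatic force acts, so mechanical energy is conserved: ½mv² = U₁ − U₂ = kQq(1/r₁ − 1/r₂).
U₁ − U₂ = (8.99×10⁹ N·m²/C²)(5.91×10⁻⁹ C)(-1.66×10⁻⁹ C)(1/0.621 − 1/0.117) = 6.12×10⁻⁷ J.
v = √(2·6.12×10⁻⁷/0.0322) = 6.16×10⁻³ m/s.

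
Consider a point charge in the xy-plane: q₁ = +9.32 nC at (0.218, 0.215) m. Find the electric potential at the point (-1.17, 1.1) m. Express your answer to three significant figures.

50.9 V

The total potential is the scalar sum of each charge's contribution, V = Σ kqᵢ/rᵢ.
Distances from the field point to each charge: r₁ = 1.65 m.
V = k[(9.32×10⁻⁹)/(1.65)] = 50.9 V.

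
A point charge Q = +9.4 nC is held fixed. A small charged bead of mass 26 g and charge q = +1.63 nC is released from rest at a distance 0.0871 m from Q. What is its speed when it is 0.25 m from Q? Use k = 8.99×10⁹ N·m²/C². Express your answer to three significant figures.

Only the electrostatic force acts, so mechanical energy is conserved: ½mv² = U₁ − U₂ = kQq(1/r₁ − 1/r₂).
U₁ − U₂ = (8.99×10⁹ N·m²/C²)(9.40×10⁻⁹ C)(1.63×10⁻⁹ C)(1/0.0871 − 1/0.250) = 1.03×10⁻⁶ J.
v = √(2·1.03×10⁻⁶/0.0260) = 8.90×10⁻³ m/s.

8.90×10⁻³ m/s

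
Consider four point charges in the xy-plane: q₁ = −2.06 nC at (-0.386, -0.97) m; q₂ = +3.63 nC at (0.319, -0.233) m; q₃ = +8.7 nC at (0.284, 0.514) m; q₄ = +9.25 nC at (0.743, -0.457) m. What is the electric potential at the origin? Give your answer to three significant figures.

293 V

Electric potential is a scalar, so the contributions from each charge add algebraically: V = Σ kqᵢ/rᵢ.
Distances from the field point to each charge: r₁ = 1.04 m, r₂ = 0.395 m, r₃ = 0.587 m, r₄ = 0.872 m.
V = k[(-2.06×10⁻⁹)/(1.04) + (3.63×10⁻⁹)/(0.395) + (8.70×10⁻⁹)/(0.587) + (9.25×10⁻⁹)/(0.872)] = 293 V.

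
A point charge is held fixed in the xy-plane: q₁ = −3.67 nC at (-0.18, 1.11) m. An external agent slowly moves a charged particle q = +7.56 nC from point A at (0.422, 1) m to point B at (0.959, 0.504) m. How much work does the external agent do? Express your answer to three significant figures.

For quasistatic motion the external work equals the change in potential energy: W_ext = qΔV = q(V_B − V_A).
At A: distance to the source charge is 0.612 m; V_A = kq₁/r = -53.9 V.
At B: distance to the source charge is 1.29 m; V_B = kq₁/r = -25.6 V.
ΔV = V_B − V_A = 28.3 V.
W_ext = qΔV = (7.56×10⁻⁹ C)(28.3 V) = 2.14×10⁻⁷ J.

2.14×10⁻⁷ J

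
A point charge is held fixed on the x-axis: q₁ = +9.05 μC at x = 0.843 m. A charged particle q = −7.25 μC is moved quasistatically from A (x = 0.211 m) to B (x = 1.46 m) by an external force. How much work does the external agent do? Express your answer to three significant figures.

-0.0227 J

For quasistatic motion the external work equals the change in potential energy: W_ext = qΔV = q(V_B − V_A).
At A: distance to the source charge is 0.632 m; V_A = kq₁/r = 1.29×10⁵ V.
At B: distance to the source charge is 0.617 m; V_B = kq₁/r = 1.32×10⁵ V.
ΔV = V_B − V_A = 3130 V.
W_ext = qΔV = (-7.25×10⁻⁶ C)(3130 V) = -0.0227 J.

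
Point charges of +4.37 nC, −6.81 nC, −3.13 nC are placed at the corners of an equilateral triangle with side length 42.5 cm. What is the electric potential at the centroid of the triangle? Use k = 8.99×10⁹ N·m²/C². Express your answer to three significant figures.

-204 V

The total potential is the scalar sum of each charge's contribution, V = Σ kqᵢ/rᵢ.
The distance from each vertex to the centroid is a/√3 = 0.245 m.
V = k[(4.37×10⁻⁹)/(0.245) + (-6.81×10⁻⁹)/(0.245) + (-3.13×10⁻⁹)/(0.245)] = -204 V.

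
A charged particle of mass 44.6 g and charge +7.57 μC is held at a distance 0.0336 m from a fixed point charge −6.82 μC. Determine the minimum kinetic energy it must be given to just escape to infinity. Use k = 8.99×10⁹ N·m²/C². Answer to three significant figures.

To just escape, total mechanical energy must reach zero at infinity: ½mv²_min + U = 0, so ½mv²_min = −U = |kQq|/r.
|U| = |kQq|/r = (8.99×10⁹ N·m²/C²)(6.82×10⁻⁶)(7.57×10⁻⁶)/(0.0336) = 13.8 J.

13.8 J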